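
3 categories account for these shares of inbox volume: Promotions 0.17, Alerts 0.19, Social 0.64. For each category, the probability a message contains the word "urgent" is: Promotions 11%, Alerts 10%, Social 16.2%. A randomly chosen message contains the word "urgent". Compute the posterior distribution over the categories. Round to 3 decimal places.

Unnormalized posteriors (prior × likelihood):
  Promotions: 0.17 × 0.11 = 0.0187
  Alerts: 0.19 × 0.1 = 0.019
  Social: 0.64 × 0.162 = 0.10368
Total = 0.14138.
P(Promotions | urgent-flag) = 0.0187/0.14138 ≈ 0.132
P(Alerts | urgent-flag) = 0.019/0.14138 ≈ 0.134
P(Social | urgent-flag) = 0.10368/0.14138 ≈ 0.733

Promotions 0.132, Alerts 0.134, Social 0.733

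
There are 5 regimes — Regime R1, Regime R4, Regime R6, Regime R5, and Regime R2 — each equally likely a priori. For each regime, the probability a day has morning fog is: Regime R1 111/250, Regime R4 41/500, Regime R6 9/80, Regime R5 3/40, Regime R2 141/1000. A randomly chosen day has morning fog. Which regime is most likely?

Regime R1

Since the prior is uniform, the posterior is proportional to the likelihood:
  Regime R1: 0.444
  Regime R4: 0.082
  Regime R6: 0.1125
  Regime R5: 0.075
  Regime R2: 0.141
Sum = 0.8545.
Largest term belongs to Regime R1, so Regime R1 is most probable.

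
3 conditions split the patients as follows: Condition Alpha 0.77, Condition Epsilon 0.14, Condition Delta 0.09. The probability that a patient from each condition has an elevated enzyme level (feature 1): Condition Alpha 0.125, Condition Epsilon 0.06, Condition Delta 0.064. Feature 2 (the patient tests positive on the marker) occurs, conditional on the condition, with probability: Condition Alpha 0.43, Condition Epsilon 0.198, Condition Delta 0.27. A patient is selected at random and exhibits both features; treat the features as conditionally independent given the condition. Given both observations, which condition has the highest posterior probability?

Condition Alpha

By Bayes' rule, posterior ∝ prior × likelihood:
  Condition Alpha: 0.77 × 0.125 × 0.43 = 0.0413875
  Condition Epsilon: 0.14 × 0.06 × 0.198 = 0.0016632
  Condition Delta: 0.09 × 0.064 × 0.27 = 0.0015552
Total = 0.0446059.
Largest term belongs to Condition Alpha, so Condition Alpha is most probable.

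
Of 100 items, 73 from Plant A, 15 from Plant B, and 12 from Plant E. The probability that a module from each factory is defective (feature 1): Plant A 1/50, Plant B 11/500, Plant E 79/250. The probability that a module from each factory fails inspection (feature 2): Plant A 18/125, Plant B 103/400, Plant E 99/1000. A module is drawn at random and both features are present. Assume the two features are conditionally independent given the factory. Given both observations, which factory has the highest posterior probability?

Unnormalized posteriors (prior × likelihood):
  Plant A: 0.73 × 0.02 × 0.144 = 0.0021024
  Plant B: 0.15 × 0.022 × 0.2575 = 0.00084975
  Plant E: 0.12 × 0.316 × 0.099 = 0.00375408
Normalizing constant = 0.00670623.
Largest term belongs to Plant E, so Plant E is most probable.

Plant E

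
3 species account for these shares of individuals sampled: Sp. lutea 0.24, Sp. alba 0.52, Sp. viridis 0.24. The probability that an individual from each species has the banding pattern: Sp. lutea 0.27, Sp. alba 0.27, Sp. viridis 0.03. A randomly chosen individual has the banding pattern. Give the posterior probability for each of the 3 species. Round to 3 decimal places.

Compute prior × likelihood for every hypothesis:
  Sp. lutea: 0.24 × 0.27 = 0.0648
  Sp. alba: 0.52 × 0.27 = 0.1404
  Sp. viridis: 0.24 × 0.03 = 0.0072
Normalizing constant = 0.2124.
P(Sp. lutea | banded) = 0.0648/0.2124 ≈ 0.305
P(Sp. alba | banded) = 0.1404/0.2124 ≈ 0.661
P(Sp. viridis | banded) = 0.0072/0.2124 ≈ 0.034
(Check: 0.305+0.661+0.034 = 1.000.)

Sp. lutea 0.305, Sp. alba 0.661, Sp. viridis 0.034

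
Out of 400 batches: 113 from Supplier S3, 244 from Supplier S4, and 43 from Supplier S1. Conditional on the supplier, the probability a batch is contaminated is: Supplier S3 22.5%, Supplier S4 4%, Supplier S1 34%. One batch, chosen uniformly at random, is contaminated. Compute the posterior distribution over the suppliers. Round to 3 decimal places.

Prior × likelihood for each hypothesis:
  Supplier S3: 0.2825 × 0.225 = 0.0635625
  Supplier S4: 0.61 × 0.04 = 0.0244
  Supplier S1: 0.1075 × 0.34 = 0.03655
Normalizing constant = 0.1245125.
P(Supplier S3 | contaminated) = 0.0635625/0.1245125 ≈ 0.510
P(Supplier S4 | contaminated) = 0.0244/0.1245125 ≈ 0.196
P(Supplier S1 | contaminated) = 0.03655/0.1245125 ≈ 0.294

Supplier S3 0.510, Supplier S4 0.196, Supplier S1 0.294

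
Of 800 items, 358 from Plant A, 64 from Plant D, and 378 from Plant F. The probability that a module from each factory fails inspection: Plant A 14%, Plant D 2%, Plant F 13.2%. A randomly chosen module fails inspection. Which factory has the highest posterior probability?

By Bayes' rule, posterior ∝ prior × likelihood:
  Plant A: 0.4475 × 0.14 = 0.06265
  Plant D: 0.08 × 0.02 = 0.0016
  Plant F: 0.4725 × 0.132 = 0.06237
Total = 0.12662.
Largest term belongs to Plant A, so Plant A is most probable.

Plant A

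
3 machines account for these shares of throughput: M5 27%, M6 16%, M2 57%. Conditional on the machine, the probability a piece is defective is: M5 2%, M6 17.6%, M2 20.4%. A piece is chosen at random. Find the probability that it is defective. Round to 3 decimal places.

0.150

Prior × likelihood for each hypothesis:
  M5: 0.27 × 0.02 = 0.0054
  M6: 0.16 × 0.176 = 0.02816
  M2: 0.57 × 0.204 = 0.11628
P(defective) = 0.0054 + 0.02816 + 0.11628 = 0.14984 → 0.150.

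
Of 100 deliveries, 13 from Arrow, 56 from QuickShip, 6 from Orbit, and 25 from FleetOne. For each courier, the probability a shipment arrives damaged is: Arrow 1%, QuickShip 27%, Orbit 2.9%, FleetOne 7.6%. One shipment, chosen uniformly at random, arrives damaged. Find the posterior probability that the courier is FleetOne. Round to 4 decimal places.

0.1097

By Bayes' rule, posterior ∝ prior × likelihood:
  Arrow: 0.13 × 0.01 = 0.0013
  QuickShip: 0.56 × 0.27 = 0.1512
  Orbit: 0.06 × 0.029 = 0.00174
  FleetOne: 0.25 × 0.076 = 0.019
Total = 0.17324.
P(FleetOne | evidence) = 0.019 / 0.17324 ≈ 0.1097.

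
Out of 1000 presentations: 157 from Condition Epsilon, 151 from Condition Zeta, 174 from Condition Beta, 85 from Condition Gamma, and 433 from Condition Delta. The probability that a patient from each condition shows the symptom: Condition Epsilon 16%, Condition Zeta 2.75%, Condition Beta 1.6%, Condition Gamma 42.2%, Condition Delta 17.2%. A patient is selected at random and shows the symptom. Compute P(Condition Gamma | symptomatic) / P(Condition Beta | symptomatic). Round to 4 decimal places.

Unnormalized posteriors (prior × likelihood):
  Condition Epsilon: 0.157 × 0.16 = 0.02512
  Condition Zeta: 0.151 × 0.0275 = 0.0041525
  Condition Beta: 0.174 × 0.016 = 0.002784
  Condition Gamma: 0.085 × 0.422 = 0.03587
  Condition Delta: 0.433 × 0.172 = 0.074476
Sum = 0.1424025.
The ratio is 0.03587 / 0.002784 (the normalizer cancels) = 12.8843.

12.8843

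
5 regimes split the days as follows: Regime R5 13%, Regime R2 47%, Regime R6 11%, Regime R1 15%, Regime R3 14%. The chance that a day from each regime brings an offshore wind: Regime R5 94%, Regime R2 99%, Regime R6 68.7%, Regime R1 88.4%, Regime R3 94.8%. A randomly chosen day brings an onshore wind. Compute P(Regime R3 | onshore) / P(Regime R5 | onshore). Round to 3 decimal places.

0.933

Taking complements, P(onshore | each) = Regime R5 0.06, Regime R2 0.01, Regime R6 0.313, Regime R1 0.116, Regime R3 0.052.
Compute prior × likelihood for every hypothesis:
  Regime R5: 0.13 × 0.06 = 0.0078
  Regime R2: 0.47 × 0.01 = 0.0047
  Regime R6: 0.11 × 0.313 = 0.03443
  Regime R1: 0.15 × 0.116 = 0.0174
  Regime R3: 0.14 × 0.052 = 0.00728
Sum = 0.07161.
The ratio is 0.00728 / 0.0078 (the normalizer cancels) = 0.933.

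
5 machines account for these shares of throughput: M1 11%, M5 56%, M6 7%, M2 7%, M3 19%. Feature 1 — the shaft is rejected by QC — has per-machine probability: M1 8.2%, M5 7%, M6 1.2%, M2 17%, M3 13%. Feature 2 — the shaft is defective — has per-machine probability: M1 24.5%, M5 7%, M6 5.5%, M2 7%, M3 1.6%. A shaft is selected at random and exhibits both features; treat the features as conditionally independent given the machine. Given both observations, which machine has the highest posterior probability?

Compute prior × likelihood for every hypothesis:
  M1: 0.11 × 0.082 × 0.245 = 0.0022099
  M5: 0.56 × 0.07 × 0.07 = 0.002744
  M6: 0.07 × 0.012 × 0.055 = 0.0000462
  M2: 0.07 × 0.17 × 0.07 = 0.000833
  M3: 0.19 × 0.13 × 0.016 = 0.0003952
Sum = 0.0062283.
Largest term belongs to M5, so M5 is most probable.

M5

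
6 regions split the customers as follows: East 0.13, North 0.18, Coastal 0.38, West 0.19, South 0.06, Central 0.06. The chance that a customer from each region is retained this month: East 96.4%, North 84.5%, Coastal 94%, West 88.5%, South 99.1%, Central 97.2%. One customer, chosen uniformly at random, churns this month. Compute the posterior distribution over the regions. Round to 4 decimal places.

East 0.0589, North 0.3512, Coastal 0.2870, West 0.2750, South 0.0068, Central 0.0211

Taking complements, P(churn | each) = East 0.036, North 0.155, Coastal 0.06, West 0.115, South 0.009, Central 0.028.
Unnormalized posteriors (prior × likelihood):
  East: 0.13 × 0.036 = 0.00468
  North: 0.18 × 0.155 = 0.0279
  Coastal: 0.38 × 0.06 = 0.0228
  West: 0.19 × 0.115 = 0.02185
  South: 0.06 × 0.009 = 0.00054
  Central: 0.06 × 0.028 = 0.00168
Sum = 0.07945.
P(East | churn) = 0.00468/0.07945 ≈ 0.0589
P(North | churn) = 0.0279/0.07945 ≈ 0.3512
P(Coastal | churn) = 0.0228/0.07945 ≈ 0.2870
P(West | churn) = 0.02185/0.07945 ≈ 0.2750
P(South | churn) = 0.00054/0.07945 ≈ 0.0068
P(Central | churn) = 0.00168/0.07945 ≈ 0.0211
(Check: 0.0589+0.3512+0.2870+0.2750+0.0068+0.0211 = 1.0000.)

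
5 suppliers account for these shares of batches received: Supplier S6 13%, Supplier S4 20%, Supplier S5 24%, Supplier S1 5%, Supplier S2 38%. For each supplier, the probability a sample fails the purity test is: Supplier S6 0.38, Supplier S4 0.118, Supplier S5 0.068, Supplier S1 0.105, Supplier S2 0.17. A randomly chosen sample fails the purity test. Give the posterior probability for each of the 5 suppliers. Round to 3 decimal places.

Supplier S6 0.310, Supplier S4 0.148, Supplier S5 0.103, Supplier S1 0.033, Supplier S2 0.406

Prior × likelihood for each hypothesis:
  Supplier S6: 0.13 × 0.38 = 0.0494
  Supplier S4: 0.2 × 0.118 = 0.0236
  Supplier S5: 0.24 × 0.068 = 0.01632
  Supplier S1: 0.05 × 0.105 = 0.00525
  Supplier S2: 0.38 × 0.17 = 0.0646
Normalizing constant = 0.15917.
P(Supplier S6 | off-spec) = 0.0494/0.15917 ≈ 0.310
P(Supplier S4 | off-spec) = 0.0236/0.15917 ≈ 0.148
P(Supplier S5 | off-spec) = 0.01632/0.15917 ≈ 0.103
P(Supplier S1 | off-spec) = 0.00525/0.15917 ≈ 0.033
P(Supplier S2 | off-spec) = 0.0646/0.15917 ≈ 0.406
(Check: 0.310+0.148+0.103+0.033+0.406 = 1.000.)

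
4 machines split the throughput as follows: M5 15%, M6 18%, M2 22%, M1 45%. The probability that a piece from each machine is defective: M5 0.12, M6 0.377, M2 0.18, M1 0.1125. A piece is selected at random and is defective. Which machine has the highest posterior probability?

M6

By Bayes' rule, posterior ∝ prior × likelihood:
  M5: 0.15 × 0.12 = 0.018
  M6: 0.18 × 0.377 = 0.06786
  M2: 0.22 × 0.18 = 0.0396
  M1: 0.45 × 0.1125 = 0.050625
Normalizing constant = 0.176085.
Largest term belongs to M6, so M6 is most probable.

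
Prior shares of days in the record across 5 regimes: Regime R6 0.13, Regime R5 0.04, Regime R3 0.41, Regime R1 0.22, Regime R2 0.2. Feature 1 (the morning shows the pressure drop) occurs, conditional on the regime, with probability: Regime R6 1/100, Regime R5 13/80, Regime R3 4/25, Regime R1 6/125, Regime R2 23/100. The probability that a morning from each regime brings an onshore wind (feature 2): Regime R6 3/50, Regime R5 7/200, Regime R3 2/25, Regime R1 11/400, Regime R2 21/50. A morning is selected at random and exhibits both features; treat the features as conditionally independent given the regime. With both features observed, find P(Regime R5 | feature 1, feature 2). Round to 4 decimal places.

Unnormalized posteriors (prior × likelihood):
  Regime R6: 0.13 × 0.01 × 0.06 = 0.000078
  Regime R5: 0.04 × 0.1625 × 0.035 = 0.0002275
  Regime R3: 0.41 × 0.16 × 0.08 = 0.005248
  Regime R1: 0.22 × 0.048 × 0.0275 = 0.0002904
  Regime R2: 0.2 × 0.23 × 0.42 = 0.01932
Sum = 0.0251639.
P(Regime R5 | evidence) = 0.0002275 / 0.0251639 ≈ 0.0090.

0.0090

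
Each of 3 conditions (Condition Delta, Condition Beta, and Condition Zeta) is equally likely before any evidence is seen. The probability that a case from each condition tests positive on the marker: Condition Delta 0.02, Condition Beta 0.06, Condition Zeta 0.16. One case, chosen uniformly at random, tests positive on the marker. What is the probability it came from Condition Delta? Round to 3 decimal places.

0.083

Since the prior is uniform, the posterior is proportional to the likelihood:
  Condition Delta: 0.02
  Condition Beta: 0.06
  Condition Zeta: 0.16
Total = 0.24.
P(Condition Delta | evidence) = 0.02 / 0.24 ≈ 0.083.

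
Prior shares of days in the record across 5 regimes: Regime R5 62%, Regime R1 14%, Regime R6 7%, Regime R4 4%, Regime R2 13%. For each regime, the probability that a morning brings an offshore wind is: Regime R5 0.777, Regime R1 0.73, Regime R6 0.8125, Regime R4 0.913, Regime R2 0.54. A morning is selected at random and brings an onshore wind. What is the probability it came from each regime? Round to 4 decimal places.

Regime R5 0.5476, Regime R1 0.1497, Regime R6 0.0520, Regime R4 0.0138, Regime R2 0.2369

Taking complements, P(onshore | each) = Regime R5 0.223, Regime R1 0.27, Regime R6 0.1875, Regime R4 0.087, Regime R2 0.46.
Compute prior × likelihood for every hypothesis:
  Regime R5: 0.62 × 0.223 = 0.13826
  Regime R1: 0.14 × 0.27 = 0.0378
  Regime R6: 0.07 × 0.1875 = 0.013125
  Regime R4: 0.04 × 0.087 = 0.00348
  Regime R2: 0.13 × 0.46 = 0.0598
Sum = 0.252465.
P(Regime R5 | onshore) = 0.13826/0.252465 ≈ 0.5476
P(Regime R1 | onshore) = 0.0378/0.252465 ≈ 0.1497
P(Regime R6 | onshore) = 0.013125/0.252465 ≈ 0.0520
P(Regime R4 | onshore) = 0.00348/0.252465 ≈ 0.0138
P(Regime R2 | onshore) = 0.0598/0.252465 ≈ 0.2369
(Check: 0.5476+0.1497+0.0520+0.0138+0.2369 = 1.0000.)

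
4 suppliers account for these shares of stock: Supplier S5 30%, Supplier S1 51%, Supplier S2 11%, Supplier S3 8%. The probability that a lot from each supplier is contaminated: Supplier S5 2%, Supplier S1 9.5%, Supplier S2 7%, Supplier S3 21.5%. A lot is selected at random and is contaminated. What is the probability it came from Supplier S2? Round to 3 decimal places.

Prior × likelihood for each hypothesis:
  Supplier S5: 0.3 × 0.02 = 0.006
  Supplier S1: 0.51 × 0.095 = 0.04845
  Supplier S2: 0.11 × 0.07 = 0.0077
  Supplier S3: 0.08 × 0.215 = 0.0172
Total = 0.07935.
P(Supplier S2 | evidence) = 0.0077 / 0.07935 ≈ 0.097.

0.097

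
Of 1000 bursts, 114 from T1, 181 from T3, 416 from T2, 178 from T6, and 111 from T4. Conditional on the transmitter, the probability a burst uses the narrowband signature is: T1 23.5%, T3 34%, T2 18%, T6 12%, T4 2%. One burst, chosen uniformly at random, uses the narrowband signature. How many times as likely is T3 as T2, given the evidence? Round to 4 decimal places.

Compute prior × likelihood for every hypothesis:
  T1: 0.114 × 0.235 = 0.02679
  T3: 0.181 × 0.34 = 0.06154
  T2: 0.416 × 0.18 = 0.07488
  T6: 0.178 × 0.12 = 0.02136
  T4: 0.111 × 0.02 = 0.00222
Normalizing constant = 0.18679.
The ratio is 0.06154 / 0.07488 (the normalizer cancels) = 0.8218.

0.8218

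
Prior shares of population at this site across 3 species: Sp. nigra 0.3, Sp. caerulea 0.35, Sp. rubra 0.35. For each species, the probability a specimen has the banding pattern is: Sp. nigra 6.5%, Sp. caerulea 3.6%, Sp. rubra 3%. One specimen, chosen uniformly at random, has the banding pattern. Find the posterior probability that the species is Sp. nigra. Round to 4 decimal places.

0.4577

Prior × likelihood for each hypothesis:
  Sp. nigra: 0.3 × 0.065 = 0.0195
  Sp. caerulea: 0.35 × 0.036 = 0.0126
  Sp. rubra: 0.35 × 0.03 = 0.0105
Sum = 0.0426.
P(Sp. nigra | evidence) = 0.0195 / 0.0426 ≈ 0.4577.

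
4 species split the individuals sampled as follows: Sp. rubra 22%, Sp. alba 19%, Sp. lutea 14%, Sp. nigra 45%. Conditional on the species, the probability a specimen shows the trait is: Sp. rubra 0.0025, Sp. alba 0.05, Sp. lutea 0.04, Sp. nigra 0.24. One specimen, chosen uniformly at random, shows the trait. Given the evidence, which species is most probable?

Sp. nigra

Unnormalized posteriors (prior × likelihood):
  Sp. rubra: 0.22 × 0.0025 = 0.00055
  Sp. alba: 0.19 × 0.05 = 0.0095
  Sp. lutea: 0.14 × 0.04 = 0.0056
  Sp. nigra: 0.45 × 0.24 = 0.108
Normalizing constant = 0.12365.
Largest term belongs to Sp. nigra, so Sp. nigra is most probable.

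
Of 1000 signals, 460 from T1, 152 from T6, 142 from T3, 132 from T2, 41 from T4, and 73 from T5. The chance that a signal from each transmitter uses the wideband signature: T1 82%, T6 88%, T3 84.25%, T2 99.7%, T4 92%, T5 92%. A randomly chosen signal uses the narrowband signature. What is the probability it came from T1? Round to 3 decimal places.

0.623

Taking complements, P(narrowband | each) = T1 0.18, T6 0.12, T3 0.1575, T2 0.003, T4 0.08, T5 0.08.
By Bayes' rule, posterior ∝ prior × likelihood:
  T1: 0.46 × 0.18 = 0.0828
  T6: 0.152 × 0.12 = 0.01824
  T3: 0.142 × 0.1575 = 0.022365
  T2: 0.132 × 0.003 = 0.000396
  T4: 0.041 × 0.08 = 0.00328
  T5: 0.073 × 0.08 = 0.00584
Normalizing constant = 0.132921.
P(T1 | evidence) = 0.0828 / 0.132921 ≈ 0.623.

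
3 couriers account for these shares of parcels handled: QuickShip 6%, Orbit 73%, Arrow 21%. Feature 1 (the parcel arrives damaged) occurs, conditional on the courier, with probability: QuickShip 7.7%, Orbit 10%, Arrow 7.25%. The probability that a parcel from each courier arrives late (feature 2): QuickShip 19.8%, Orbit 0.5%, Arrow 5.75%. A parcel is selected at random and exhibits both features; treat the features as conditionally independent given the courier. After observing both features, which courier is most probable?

By Bayes' rule, posterior ∝ prior × likelihood:
  QuickShip: 0.06 × 0.077 × 0.198 = 0.00091476
  Orbit: 0.73 × 0.1 × 0.005 = 0.000365
  Arrow: 0.21 × 0.0725 × 0.0575 = 0.0008754375
Total = 0.0021551975.
Largest term belongs to QuickShip, so QuickShip is most probable.

QuickShip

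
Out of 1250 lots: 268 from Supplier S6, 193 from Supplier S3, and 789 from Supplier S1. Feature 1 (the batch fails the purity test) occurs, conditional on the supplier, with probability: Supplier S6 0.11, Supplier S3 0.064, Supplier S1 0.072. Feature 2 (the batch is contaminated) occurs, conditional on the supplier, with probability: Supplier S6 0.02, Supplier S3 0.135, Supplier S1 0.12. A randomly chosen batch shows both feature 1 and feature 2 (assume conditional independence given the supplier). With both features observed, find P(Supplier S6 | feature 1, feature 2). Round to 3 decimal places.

Compute prior × likelihood for every hypothesis:
  Supplier S6: 0.2144 × 0.11 × 0.02 = 0.00047168
  Supplier S3: 0.1544 × 0.064 × 0.135 = 0.001334016
  Supplier S1: 0.6312 × 0.072 × 0.12 = 0.005453568
Normalizing constant = 0.007259264.
P(Supplier S6 | evidence) = 0.00047168 / 0.007259264 ≈ 0.065.

0.065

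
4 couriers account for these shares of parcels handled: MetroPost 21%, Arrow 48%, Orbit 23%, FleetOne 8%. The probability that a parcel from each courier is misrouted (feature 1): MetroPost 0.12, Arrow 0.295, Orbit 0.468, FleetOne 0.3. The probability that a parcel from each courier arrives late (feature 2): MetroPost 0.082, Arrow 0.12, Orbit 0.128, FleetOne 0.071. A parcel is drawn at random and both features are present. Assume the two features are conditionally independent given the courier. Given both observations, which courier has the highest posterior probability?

Arrow

Compute prior × likelihood for every hypothesis:
  MetroPost: 0.21 × 0.12 × 0.082 = 0.0020664
  Arrow: 0.48 × 0.295 × 0.12 = 0.016992
  Orbit: 0.23 × 0.468 × 0.128 = 0.01377792
  FleetOne: 0.08 × 0.3 × 0.071 = 0.001704
Normalizing constant = 0.03454032.
Largest term belongs to Arrow, so Arrow is most probable.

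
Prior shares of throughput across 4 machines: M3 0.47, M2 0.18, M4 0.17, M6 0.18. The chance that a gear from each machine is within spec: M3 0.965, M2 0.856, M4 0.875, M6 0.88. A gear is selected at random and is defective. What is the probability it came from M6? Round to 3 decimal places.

0.253

Taking complements, P(defective | each) = M3 0.035, M2 0.144, M4 0.125, M6 0.12.
Compute prior × likelihood for every hypothesis:
  M3: 0.47 × 0.035 = 0.01645
  M2: 0.18 × 0.144 = 0.02592
  M4: 0.17 × 0.125 = 0.02125
  M6: 0.18 × 0.12 = 0.0216
Normalizing constant = 0.08522.
P(M6 | evidence) = 0.0216 / 0.08522 ≈ 0.253.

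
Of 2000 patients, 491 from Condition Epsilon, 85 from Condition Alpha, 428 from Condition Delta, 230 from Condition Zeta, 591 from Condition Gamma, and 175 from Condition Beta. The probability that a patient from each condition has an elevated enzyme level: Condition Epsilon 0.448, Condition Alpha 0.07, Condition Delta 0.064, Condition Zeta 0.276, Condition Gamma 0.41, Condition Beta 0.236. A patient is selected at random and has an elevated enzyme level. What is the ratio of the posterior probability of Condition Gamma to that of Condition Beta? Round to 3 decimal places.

5.867

Prior × likelihood for each hypothesis:
  Condition Epsilon: 0.2455 × 0.448 = 0.109984
  Condition Alpha: 0.0425 × 0.07 = 0.002975
  Condition Delta: 0.214 × 0.064 = 0.013696
  Condition Zeta: 0.115 × 0.276 = 0.03174
  Condition Gamma: 0.2955 × 0.41 = 0.121155
  Condition Beta: 0.0875 × 0.236 = 0.02065
Normalizing constant = 0.3002.
The ratio is 0.121155 / 0.02065 (the normalizer cancels) = 5.867.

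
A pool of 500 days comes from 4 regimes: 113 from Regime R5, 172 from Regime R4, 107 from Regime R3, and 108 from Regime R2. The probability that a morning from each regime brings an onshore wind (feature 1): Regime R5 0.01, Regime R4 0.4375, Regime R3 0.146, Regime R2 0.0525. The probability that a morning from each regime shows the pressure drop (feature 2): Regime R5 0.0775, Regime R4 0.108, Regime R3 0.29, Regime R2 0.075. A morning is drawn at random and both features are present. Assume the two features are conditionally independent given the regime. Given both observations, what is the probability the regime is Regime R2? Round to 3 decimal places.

0.032

Compute prior × likelihood for every hypothesis:
  Regime R5: 0.226 × 0.01 × 0.0775 = 0.00017515
  Regime R4: 0.344 × 0.4375 × 0.108 = 0.016254
  Regime R3: 0.214 × 0.146 × 0.29 = 0.00906076
  Regime R2: 0.216 × 0.0525 × 0.075 = 0.0008505
Normalizing constant = 0.02634041.
P(Regime R2 | evidence) = 0.0008505 / 0.02634041 ≈ 0.032.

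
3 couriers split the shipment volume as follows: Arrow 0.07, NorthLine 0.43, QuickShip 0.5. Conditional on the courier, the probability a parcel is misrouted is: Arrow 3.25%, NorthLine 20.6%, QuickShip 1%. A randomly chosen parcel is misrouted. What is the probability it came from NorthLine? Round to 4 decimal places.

0.9241

By Bayes' rule, posterior ∝ prior × likelihood:
  Arrow: 0.07 × 0.0325 = 0.002275
  NorthLine: 0.43 × 0.206 = 0.08858
  QuickShip: 0.5 × 0.01 = 0.005
Total = 0.095855.
P(NorthLine | evidence) = 0.08858 / 0.095855 ≈ 0.9241.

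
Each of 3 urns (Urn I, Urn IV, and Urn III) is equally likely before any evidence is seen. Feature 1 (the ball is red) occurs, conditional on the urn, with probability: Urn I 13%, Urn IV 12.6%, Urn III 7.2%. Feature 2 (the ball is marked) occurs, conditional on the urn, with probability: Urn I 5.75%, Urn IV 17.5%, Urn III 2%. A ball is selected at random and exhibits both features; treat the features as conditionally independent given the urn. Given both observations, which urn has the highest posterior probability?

Urn IV

Since the prior is uniform, the posterior is proportional to the likelihood:
  Urn I: 0.13 × 0.0575 = 0.007475
  Urn IV: 0.126 × 0.175 = 0.02205
  Urn III: 0.072 × 0.02 = 0.00144
Total = 0.030965.
Largest term belongs to Urn IV, so Urn IV is most probable.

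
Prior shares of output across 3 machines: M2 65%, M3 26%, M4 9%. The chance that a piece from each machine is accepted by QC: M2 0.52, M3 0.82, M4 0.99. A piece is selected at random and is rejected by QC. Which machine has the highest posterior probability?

Taking complements, P(rejected | each) = M2 0.48, M3 0.18, M4 0.01.
Compute prior × likelihood for every hypothesis:
  M2: 0.65 × 0.48 = 0.312
  M3: 0.26 × 0.18 = 0.0468
  M4: 0.09 × 0.01 = 0.0009
Normalizing constant = 0.3597.
Largest term belongs to M2, so M2 is most probable.

M2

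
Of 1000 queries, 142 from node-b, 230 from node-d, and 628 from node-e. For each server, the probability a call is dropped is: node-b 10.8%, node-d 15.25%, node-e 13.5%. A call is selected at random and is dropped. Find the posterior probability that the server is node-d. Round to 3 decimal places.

0.259

Compute prior × likelihood for every hypothesis:
  node-b: 0.142 × 0.108 = 0.015336
  node-d: 0.23 × 0.1525 = 0.035075
  node-e: 0.628 × 0.135 = 0.08478
Total = 0.135191.
P(node-d | evidence) = 0.035075 / 0.135191 ≈ 0.259.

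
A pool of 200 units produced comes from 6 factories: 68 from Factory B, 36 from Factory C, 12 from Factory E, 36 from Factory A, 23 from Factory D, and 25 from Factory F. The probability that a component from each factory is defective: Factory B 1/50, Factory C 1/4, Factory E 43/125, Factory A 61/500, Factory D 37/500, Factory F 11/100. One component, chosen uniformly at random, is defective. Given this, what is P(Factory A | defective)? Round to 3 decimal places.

0.188

Prior × likelihood for each hypothesis:
  Factory B: 0.34 × 0.02 = 0.0068
  Factory C: 0.18 × 0.25 = 0.045
  Factory E: 0.06 × 0.344 = 0.02064
  Factory A: 0.18 × 0.122 = 0.02196
  Factory D: 0.115 × 0.074 = 0.00851
  Factory F: 0.125 × 0.11 = 0.01375
Sum = 0.11666.
P(Factory A | evidence) = 0.02196 / 0.11666 ≈ 0.188.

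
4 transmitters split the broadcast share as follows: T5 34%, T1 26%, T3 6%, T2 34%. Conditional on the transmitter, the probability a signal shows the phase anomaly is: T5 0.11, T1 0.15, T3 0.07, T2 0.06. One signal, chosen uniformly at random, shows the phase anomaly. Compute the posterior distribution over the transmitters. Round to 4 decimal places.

By Bayes' rule, posterior ∝ prior × likelihood:
  T5: 0.34 × 0.11 = 0.0374
  T1: 0.26 × 0.15 = 0.039
  T3: 0.06 × 0.07 = 0.0042
  T2: 0.34 × 0.06 = 0.0204
Normalizing constant = 0.101.
P(T5 | anomaly) = 0.0374/0.101 ≈ 0.3703
P(T1 | anomaly) = 0.039/0.101 ≈ 0.3861
P(T3 | anomaly) = 0.0042/0.101 ≈ 0.0416
P(T2 | anomaly) = 0.0204/0.101 ≈ 0.2020
(Check: 0.3703+0.3861+0.0416+0.2020 = 1.0000.)

T5 0.3703, T1 0.3861, T3 0.0416, T2 0.2020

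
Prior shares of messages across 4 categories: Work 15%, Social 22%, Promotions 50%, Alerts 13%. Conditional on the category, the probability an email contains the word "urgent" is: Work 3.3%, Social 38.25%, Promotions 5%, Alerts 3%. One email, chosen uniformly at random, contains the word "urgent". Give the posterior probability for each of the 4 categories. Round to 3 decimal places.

Work 0.042, Social 0.713, Promotions 0.212, Alerts 0.033

Compute prior × likelihood for every hypothesis:
  Work: 0.15 × 0.033 = 0.00495
  Social: 0.22 × 0.3825 = 0.08415
  Promotions: 0.5 × 0.05 = 0.025
  Alerts: 0.13 × 0.03 = 0.0039
Total = 0.118.
P(Work | urgent-flag) = 0.00495/0.118 ≈ 0.042
P(Social | urgent-flag) = 0.08415/0.118 ≈ 0.713
P(Promotions | urgent-flag) = 0.025/0.118 ≈ 0.212
P(Alerts | urgent-flag) = 0.0039/0.118 ≈ 0.033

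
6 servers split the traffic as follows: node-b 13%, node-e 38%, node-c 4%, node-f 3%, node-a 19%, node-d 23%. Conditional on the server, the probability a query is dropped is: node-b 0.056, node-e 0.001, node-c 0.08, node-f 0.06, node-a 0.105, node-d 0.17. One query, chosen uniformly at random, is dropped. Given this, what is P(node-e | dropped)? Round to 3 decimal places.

Unnormalized posteriors (prior × likelihood):
  node-b: 0.13 × 0.056 = 0.00728
  node-e: 0.38 × 0.001 = 0.00038
  node-c: 0.04 × 0.08 = 0.0032
  node-f: 0.03 × 0.06 = 0.0018
  node-a: 0.19 × 0.105 = 0.01995
  node-d: 0.23 × 0.17 = 0.0391
Total = 0.07171.
P(node-e | evidence) = 0.00038 / 0.07171 ≈ 0.005.

0.005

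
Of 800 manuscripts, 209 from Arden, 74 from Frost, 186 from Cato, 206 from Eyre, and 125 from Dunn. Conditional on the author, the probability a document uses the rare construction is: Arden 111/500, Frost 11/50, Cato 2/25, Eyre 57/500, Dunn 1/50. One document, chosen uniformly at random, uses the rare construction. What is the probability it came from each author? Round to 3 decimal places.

Unnormalized posteriors (prior × likelihood):
  Arden: 0.26125 × 0.222 = 0.0579975
  Frost: 0.0925 × 0.22 = 0.02035
  Cato: 0.2325 × 0.08 = 0.0186
  Eyre: 0.2575 × 0.114 = 0.029355
  Dunn: 0.15625 × 0.02 = 0.003125
Total = 0.1294275.
P(Arden | rare-form) = 0.0579975/0.1294275 ≈ 0.448
P(Frost | rare-form) = 0.02035/0.1294275 ≈ 0.157
P(Cato | rare-form) = 0.0186/0.1294275 ≈ 0.144
P(Eyre | rare-form) = 0.029355/0.1294275 ≈ 0.227
P(Dunn | rare-form) = 0.003125/0.1294275 ≈ 0.024
(Check: 0.448+0.157+0.144+0.227+0.024 = 1.000.)

Arden 0.448, Frost 0.157, Cato 0.144, Eyre 0.227, Dunn 0.024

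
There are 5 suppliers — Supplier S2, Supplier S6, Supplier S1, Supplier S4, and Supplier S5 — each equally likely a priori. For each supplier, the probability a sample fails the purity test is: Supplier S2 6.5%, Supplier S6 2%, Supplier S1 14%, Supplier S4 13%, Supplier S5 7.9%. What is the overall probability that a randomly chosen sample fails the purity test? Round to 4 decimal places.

0.0868

Since the prior is uniform, the posterior is proportional to the likelihood:
  Supplier S2: 0.065
  Supplier S6: 0.02
  Supplier S1: 0.14
  Supplier S4: 0.13
  Supplier S5: 0.079
P(off-spec) = (1/5) × (0.065 + 0.02 + 0.14 + 0.13 + 0.079) = 0.434/5 ≈ 0.0868.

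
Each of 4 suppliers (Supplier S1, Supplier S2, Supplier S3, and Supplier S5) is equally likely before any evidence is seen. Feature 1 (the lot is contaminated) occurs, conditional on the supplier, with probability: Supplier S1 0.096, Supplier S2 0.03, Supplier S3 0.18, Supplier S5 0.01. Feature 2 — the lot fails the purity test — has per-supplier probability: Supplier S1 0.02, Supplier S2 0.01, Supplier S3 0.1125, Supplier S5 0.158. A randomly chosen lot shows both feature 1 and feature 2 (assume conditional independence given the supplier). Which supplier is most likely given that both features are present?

Since the prior is uniform, the posterior is proportional to the likelihood:
  Supplier S1: 0.096 × 0.02 = 0.00192
  Supplier S2: 0.03 × 0.01 = 0.0003
  Supplier S3: 0.18 × 0.1125 = 0.02025
  Supplier S5: 0.01 × 0.158 = 0.00158
Sum = 0.02405.
Largest term belongs to Supplier S3, so Supplier S3 is most probable.

Supplier S3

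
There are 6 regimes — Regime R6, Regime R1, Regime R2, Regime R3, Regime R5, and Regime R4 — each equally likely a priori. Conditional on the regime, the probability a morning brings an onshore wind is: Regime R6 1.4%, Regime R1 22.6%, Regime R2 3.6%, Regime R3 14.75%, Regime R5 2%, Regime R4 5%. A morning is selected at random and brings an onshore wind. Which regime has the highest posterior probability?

Since the prior is uniform, the posterior is proportional to the likelihood:
  Regime R6: 0.014
  Regime R1: 0.226
  Regime R2: 0.036
  Regime R3: 0.1475
  Regime R5: 0.02
  Regime R4: 0.05
Total = 0.4935.
Largest term belongs to Regime R1, so Regime R1 is most probable.

Regime R1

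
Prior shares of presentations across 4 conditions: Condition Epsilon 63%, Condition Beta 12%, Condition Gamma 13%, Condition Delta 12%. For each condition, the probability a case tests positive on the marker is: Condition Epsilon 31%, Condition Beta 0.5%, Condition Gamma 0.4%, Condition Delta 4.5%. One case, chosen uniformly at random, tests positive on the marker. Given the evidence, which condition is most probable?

Condition Epsilon

By Bayes' rule, posterior ∝ prior × likelihood:
  Condition Epsilon: 0.63 × 0.31 = 0.1953
  Condition Beta: 0.12 × 0.005 = 0.0006
  Condition Gamma: 0.13 × 0.004 = 0.00052
  Condition Delta: 0.12 × 0.045 = 0.0054
Normalizing constant = 0.20182.
Largest term belongs to Condition Epsilon, so Condition Epsilon is most probable.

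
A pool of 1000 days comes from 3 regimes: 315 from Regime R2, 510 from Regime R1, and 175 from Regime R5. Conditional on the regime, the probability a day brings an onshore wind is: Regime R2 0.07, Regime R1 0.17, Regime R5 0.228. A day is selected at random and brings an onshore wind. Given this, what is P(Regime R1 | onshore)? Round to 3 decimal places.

Prior × likelihood for each hypothesis:
  Regime R2: 0.315 × 0.07 = 0.02205
  Regime R1: 0.51 × 0.17 = 0.0867
  Regime R5: 0.175 × 0.228 = 0.0399
Sum = 0.14865.
P(Regime R1 | evidence) = 0.0867 / 0.14865 ≈ 0.583.

0.583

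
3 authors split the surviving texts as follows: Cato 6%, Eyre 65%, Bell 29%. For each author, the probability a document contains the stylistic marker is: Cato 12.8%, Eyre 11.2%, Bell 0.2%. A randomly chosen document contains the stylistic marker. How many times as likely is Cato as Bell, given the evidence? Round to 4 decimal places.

13.2414

Prior × likelihood for each hypothesis:
  Cato: 0.06 × 0.128 = 0.00768
  Eyre: 0.65 × 0.112 = 0.0728
  Bell: 0.29 × 0.002 = 0.00058
Sum = 0.08106.
The ratio is 0.00768 / 0.00058 (the normalizer cancels) = 13.2414.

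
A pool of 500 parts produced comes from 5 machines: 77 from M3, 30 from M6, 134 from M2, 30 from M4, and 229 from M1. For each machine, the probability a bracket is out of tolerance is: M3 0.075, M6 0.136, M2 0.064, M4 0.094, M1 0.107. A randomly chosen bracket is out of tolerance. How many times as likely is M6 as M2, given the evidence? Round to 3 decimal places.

0.476

By Bayes' rule, posterior ∝ prior × likelihood:
  M3: 0.154 × 0.075 = 0.01155
  M6: 0.06 × 0.136 = 0.00816
  M2: 0.268 × 0.064 = 0.017152
  M4: 0.06 × 0.094 = 0.00564
  M1: 0.458 × 0.107 = 0.049006
Sum = 0.091508.
The ratio is 0.00816 / 0.017152 (the normalizer cancels) = 0.476.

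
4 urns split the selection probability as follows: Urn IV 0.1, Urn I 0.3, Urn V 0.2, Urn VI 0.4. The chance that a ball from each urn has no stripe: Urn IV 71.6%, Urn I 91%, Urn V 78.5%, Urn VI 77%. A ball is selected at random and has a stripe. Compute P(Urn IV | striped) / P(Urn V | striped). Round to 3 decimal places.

0.660

Taking complements, P(striped | each) = Urn IV 0.284, Urn I 0.09, Urn V 0.215, Urn VI 0.23.
Compute prior × likelihood for every hypothesis:
  Urn IV: 0.1 × 0.284 = 0.0284
  Urn I: 0.3 × 0.09 = 0.027
  Urn V: 0.2 × 0.215 = 0.043
  Urn VI: 0.4 × 0.23 = 0.092
Total = 0.1904.
The ratio is 0.0284 / 0.043 (the normalizer cancels) = 0.660.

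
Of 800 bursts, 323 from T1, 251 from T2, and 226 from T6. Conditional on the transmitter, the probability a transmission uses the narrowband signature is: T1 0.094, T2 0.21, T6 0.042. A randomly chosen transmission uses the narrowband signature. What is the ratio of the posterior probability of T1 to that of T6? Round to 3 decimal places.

3.199

Unnormalized posteriors (prior × likelihood):
  T1: 0.40375 × 0.094 = 0.0379525
  T2: 0.31375 × 0.21 = 0.0658875
  T6: 0.2825 × 0.042 = 0.011865
Normalizing constant = 0.115705.
The ratio is 0.0379525 / 0.011865 (the normalizer cancels) = 3.199.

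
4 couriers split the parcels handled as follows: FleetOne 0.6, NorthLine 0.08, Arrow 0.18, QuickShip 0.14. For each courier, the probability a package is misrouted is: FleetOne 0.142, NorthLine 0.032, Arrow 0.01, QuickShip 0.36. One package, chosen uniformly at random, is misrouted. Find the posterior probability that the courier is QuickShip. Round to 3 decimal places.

Prior × likelihood for each hypothesis:
  FleetOne: 0.6 × 0.142 = 0.0852
  NorthLine: 0.08 × 0.032 = 0.00256
  Arrow: 0.18 × 0.01 = 0.0018
  QuickShip: 0.14 × 0.36 = 0.0504
Sum = 0.13996.
P(QuickShip | evidence) = 0.0504 / 0.13996 ≈ 0.360.

0.360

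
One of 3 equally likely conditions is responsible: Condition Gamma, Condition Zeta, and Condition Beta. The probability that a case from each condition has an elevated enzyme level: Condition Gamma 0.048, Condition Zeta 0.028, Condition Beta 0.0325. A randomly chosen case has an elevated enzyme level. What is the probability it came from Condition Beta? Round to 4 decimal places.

0.2995

Since the prior is uniform, the posterior is proportional to the likelihood:
  Condition Gamma: 0.048
  Condition Zeta: 0.028
  Condition Beta: 0.0325
Total = 0.1085.
P(Condition Beta | evidence) = 0.0325 / 0.1085 ≈ 0.2995.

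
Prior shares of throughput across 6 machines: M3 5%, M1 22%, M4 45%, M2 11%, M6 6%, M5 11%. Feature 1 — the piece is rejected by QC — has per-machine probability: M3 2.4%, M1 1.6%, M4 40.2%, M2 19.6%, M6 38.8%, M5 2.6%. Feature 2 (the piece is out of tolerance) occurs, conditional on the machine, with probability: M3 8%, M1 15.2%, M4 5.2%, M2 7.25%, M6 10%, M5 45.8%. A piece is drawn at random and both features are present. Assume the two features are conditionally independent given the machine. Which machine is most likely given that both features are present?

Compute prior × likelihood for every hypothesis:
  M3: 0.05 × 0.024 × 0.08 = 0.000096
  M1: 0.22 × 0.016 × 0.152 = 0.00053504
  M4: 0.45 × 0.402 × 0.052 = 0.0094068
  M2: 0.11 × 0.196 × 0.0725 = 0.0015631
  M6: 0.06 × 0.388 × 0.1 = 0.002328
  M5: 0.11 × 0.026 × 0.458 = 0.00130988
Sum = 0.01523882.
Largest term belongs to M4, so M4 is most probable.

M4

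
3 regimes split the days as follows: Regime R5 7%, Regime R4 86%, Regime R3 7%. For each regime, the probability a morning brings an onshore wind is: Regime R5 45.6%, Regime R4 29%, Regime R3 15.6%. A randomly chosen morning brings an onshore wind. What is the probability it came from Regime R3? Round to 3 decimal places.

0.037

Unnormalized posteriors (prior × likelihood):
  Regime R5: 0.07 × 0.456 = 0.03192
  Regime R4: 0.86 × 0.29 = 0.2494
  Regime R3: 0.07 × 0.156 = 0.01092
Normalizing constant = 0.29224.
P(Regime R3 | evidence) = 0.01092 / 0.29224 ≈ 0.037.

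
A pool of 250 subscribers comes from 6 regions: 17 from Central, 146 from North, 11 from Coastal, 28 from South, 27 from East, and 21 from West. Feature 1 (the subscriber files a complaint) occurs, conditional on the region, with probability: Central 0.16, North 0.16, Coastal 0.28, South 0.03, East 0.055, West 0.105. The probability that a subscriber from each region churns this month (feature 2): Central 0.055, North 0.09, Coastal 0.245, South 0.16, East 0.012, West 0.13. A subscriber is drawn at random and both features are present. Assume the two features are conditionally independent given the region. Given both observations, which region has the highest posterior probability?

North

Compute prior × likelihood for every hypothesis:
  Central: 0.068 × 0.16 × 0.055 = 0.0005984
  North: 0.584 × 0.16 × 0.09 = 0.0084096
  Coastal: 0.044 × 0.28 × 0.245 = 0.0030184
  South: 0.112 × 0.03 × 0.16 = 0.0005376
  East: 0.108 × 0.055 × 0.012 = 0.00007128
  West: 0.084 × 0.105 × 0.13 = 0.0011466
Normalizing constant = 0.01378188.
Largest term belongs to North, so North is most probable.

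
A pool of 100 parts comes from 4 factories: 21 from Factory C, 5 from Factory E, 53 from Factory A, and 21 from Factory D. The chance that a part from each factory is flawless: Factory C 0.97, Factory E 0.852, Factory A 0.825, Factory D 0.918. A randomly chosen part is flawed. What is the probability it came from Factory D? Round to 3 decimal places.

Taking complements, P(flawed | each) = Factory C 0.03, Factory E 0.148, Factory A 0.175, Factory D 0.082.
By Bayes' rule, posterior ∝ prior × likelihood:
  Factory C: 0.21 × 0.03 = 0.0063
  Factory E: 0.05 × 0.148 = 0.0074
  Factory A: 0.53 × 0.175 = 0.09275
  Factory D: 0.21 × 0.082 = 0.01722
Sum = 0.12367.
P(Factory D | evidence) = 0.01722 / 0.12367 ≈ 0.139.

0.139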